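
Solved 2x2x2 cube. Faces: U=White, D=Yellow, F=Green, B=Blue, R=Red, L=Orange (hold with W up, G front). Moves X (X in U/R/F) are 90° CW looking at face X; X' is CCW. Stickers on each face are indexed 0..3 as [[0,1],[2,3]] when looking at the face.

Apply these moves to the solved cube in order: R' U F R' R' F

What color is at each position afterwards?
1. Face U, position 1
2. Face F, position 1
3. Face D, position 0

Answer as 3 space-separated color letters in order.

Answer: Y G B

Derivation:
After move 1 (R'): R=RRRR U=WBWB F=GWGW D=YGYG B=YBYB
After move 2 (U): U=WWBB F=RRGW R=YBRR B=OOYB L=GWOO
After move 3 (F): F=GRWR U=WWOW R=BBBR D=RYYG L=GYOG
After move 4 (R'): R=BRBB U=WYOO F=GWWW D=RRYR B=GOYB
After move 5 (R'): R=RBBB U=WYOG F=GYWO D=RWYW B=RORB
After move 6 (F): F=WGOY U=WYGY R=OBGB D=BRYW L=GROW
Query 1: U[1] = Y
Query 2: F[1] = G
Query 3: D[0] = B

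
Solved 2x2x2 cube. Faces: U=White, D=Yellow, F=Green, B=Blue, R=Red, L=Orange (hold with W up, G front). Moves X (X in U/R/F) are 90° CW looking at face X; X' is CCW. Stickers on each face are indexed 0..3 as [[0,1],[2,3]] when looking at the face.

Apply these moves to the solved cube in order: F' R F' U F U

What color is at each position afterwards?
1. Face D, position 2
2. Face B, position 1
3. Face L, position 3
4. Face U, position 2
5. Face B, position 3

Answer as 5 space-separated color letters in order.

Answer: Y W W Y B

Derivation:
After move 1 (F'): F=GGGG U=WWRR R=YRYR D=OOYY L=OWOW
After move 2 (R): R=YYRR U=WGRG F=GOGY D=OBYB B=RBWB
After move 3 (F'): F=OYGG U=WGYR R=BYOR D=WWYB L=OGOR
After move 4 (U): U=YWRG F=BYGG R=RBOR B=OGWB L=OYOR
After move 5 (F): F=GBGY U=YWRY R=RBGR D=ORYB L=OWOW
After move 6 (U): U=RYYW F=RBGY R=OGGR B=OWWB L=GBOW
Query 1: D[2] = Y
Query 2: B[1] = W
Query 3: L[3] = W
Query 4: U[2] = Y
Query 5: B[3] = B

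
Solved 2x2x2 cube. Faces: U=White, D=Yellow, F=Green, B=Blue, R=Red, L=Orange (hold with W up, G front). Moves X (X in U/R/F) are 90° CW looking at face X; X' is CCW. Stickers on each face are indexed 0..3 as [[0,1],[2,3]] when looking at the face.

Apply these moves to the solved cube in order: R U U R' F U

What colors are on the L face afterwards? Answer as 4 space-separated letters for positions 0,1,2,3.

Answer: G W O B

Derivation:
After move 1 (R): R=RRRR U=WGWG F=GYGY D=YBYB B=WBWB
After move 2 (U): U=WWGG F=RRGY R=WBRR B=OOWB L=GYOO
After move 3 (U): U=GWGW F=WBGY R=OORR B=GYWB L=RROO
After move 4 (R'): R=OROR U=GWGG F=WWGW D=YBYY B=BYBB
After move 5 (F): F=GWWW U=GWOR R=GRGR D=OOYY L=RYOB
After move 6 (U): U=OGRW F=GRWW R=BYGR B=RYBB L=GWOB
Query: L face = GWOB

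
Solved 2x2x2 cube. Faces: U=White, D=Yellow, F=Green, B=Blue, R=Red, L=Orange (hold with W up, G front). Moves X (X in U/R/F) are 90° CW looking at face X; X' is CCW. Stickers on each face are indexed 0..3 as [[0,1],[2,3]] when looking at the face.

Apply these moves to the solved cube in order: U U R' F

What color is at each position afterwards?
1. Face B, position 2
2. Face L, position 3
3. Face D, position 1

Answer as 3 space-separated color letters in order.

Answer: Y B O

Derivation:
After move 1 (U): U=WWWW F=RRGG R=BBRR B=OOBB L=GGOO
After move 2 (U): U=WWWW F=BBGG R=OORR B=GGBB L=RROO
After move 3 (R'): R=OROR U=WBWG F=BWGW D=YBYG B=YGYB
After move 4 (F): F=GBWW U=WBOR R=WRGR D=OOYG L=RYOB
Query 1: B[2] = Y
Query 2: L[3] = B
Query 3: D[1] = O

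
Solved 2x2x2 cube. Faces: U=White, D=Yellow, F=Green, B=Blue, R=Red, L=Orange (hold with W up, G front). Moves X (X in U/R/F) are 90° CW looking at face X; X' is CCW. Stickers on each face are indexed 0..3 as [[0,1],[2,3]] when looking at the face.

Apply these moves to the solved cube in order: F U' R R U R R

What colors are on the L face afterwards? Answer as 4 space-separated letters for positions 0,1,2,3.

Answer: O B O Y

Derivation:
After move 1 (F): F=GGGG U=WWOO R=WRWR D=RRYY L=OYOY
After move 2 (U'): U=WOWO F=OYGG R=GGWR B=WRBB L=BBOY
After move 3 (R): R=WGRG U=WYWG F=ORGY D=RBYW B=OROB
After move 4 (R): R=RWGG U=WRWY F=OBGW D=ROYO B=GRYB
After move 5 (U): U=WWYR F=RWGW R=GRGG B=BBYB L=OBOY
After move 6 (R): R=GGGR U=WWYW F=ROGO D=RYYB B=RBWB
After move 7 (R): R=GGRG U=WOYO F=RYGB D=RWYR B=WBWB
Query: L face = OBOY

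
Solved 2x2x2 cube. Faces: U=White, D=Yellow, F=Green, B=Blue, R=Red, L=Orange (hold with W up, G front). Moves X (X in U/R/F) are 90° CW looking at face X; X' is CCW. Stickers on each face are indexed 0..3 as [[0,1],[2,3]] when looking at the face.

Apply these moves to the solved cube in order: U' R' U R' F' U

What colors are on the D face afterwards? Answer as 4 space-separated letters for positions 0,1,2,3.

Answer: W O Y W

Derivation:
After move 1 (U'): U=WWWW F=OOGG R=GGRR B=RRBB L=BBOO
After move 2 (R'): R=GRGR U=WBWR F=OWGW D=YOYG B=YRYB
After move 3 (U): U=WWRB F=GRGW R=YRGR B=BBYB L=OWOO
After move 4 (R'): R=RRYG U=WYRB F=GWGB D=YRYW B=GBOB
After move 5 (F'): F=WBGG U=WYRY R=RRYG D=WOYW L=OBOR
After move 6 (U): U=RWYY F=RRGG R=GBYG B=OBOB L=WBOR
Query: D face = WOYW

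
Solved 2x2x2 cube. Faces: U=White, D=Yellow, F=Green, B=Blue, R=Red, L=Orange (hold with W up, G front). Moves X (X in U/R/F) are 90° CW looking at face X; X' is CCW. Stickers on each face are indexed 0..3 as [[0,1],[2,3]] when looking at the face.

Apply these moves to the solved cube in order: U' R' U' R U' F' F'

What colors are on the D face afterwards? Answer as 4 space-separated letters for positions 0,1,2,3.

Answer: W B Y G

Derivation:
After move 1 (U'): U=WWWW F=OOGG R=GGRR B=RRBB L=BBOO
After move 2 (R'): R=GRGR U=WBWR F=OWGW D=YOYG B=YRYB
After move 3 (U'): U=BRWW F=BBGW R=OWGR B=GRYB L=YROO
After move 4 (R): R=GORW U=BBWW F=BOGG D=YYYG B=WRRB
After move 5 (U'): U=BWBW F=YRGG R=BORW B=GORB L=WROO
After move 6 (F'): F=RGYG U=BWBR R=YOYW D=ROYG L=WWOB
After move 7 (F'): F=GGRY U=BWYY R=OORW D=WBYG L=WROB
Query: D face = WBYG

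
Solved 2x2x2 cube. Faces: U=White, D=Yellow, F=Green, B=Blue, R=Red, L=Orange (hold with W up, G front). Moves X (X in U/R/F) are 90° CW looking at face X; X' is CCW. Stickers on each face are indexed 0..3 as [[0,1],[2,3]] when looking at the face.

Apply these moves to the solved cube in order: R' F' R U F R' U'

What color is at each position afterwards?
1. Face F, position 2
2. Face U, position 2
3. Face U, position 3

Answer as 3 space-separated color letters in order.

Answer: G R W

Derivation:
After move 1 (R'): R=RRRR U=WBWB F=GWGW D=YGYG B=YBYB
After move 2 (F'): F=WWGG U=WBRR R=GRYR D=OOYG L=OBOW
After move 3 (R): R=YGRR U=WWRG F=WOGG D=OYYY B=RBBB
After move 4 (U): U=RWGW F=YGGG R=RBRR B=OBBB L=WOOW
After move 5 (F): F=GYGG U=RWWO R=GBWR D=RRYY L=WOOY
After move 6 (R'): R=BRGW U=RBWO F=GWGO D=RYYG B=YBRB
After move 7 (U'): U=BORW F=WOGO R=GWGW B=BRRB L=YBOY
Query 1: F[2] = G
Query 2: U[2] = R
Query 3: U[3] = W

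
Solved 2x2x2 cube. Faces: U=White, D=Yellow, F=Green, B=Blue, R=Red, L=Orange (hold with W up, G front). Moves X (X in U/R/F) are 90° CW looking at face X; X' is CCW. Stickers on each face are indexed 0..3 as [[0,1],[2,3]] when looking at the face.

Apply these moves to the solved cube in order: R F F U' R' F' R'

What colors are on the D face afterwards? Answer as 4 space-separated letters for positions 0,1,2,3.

After move 1 (R): R=RRRR U=WGWG F=GYGY D=YBYB B=WBWB
After move 2 (F): F=GGYY U=WGOO R=WRGR D=RRYB L=OYOB
After move 3 (F): F=YGYG U=WGBY R=OROR D=GWYB L=OROR
After move 4 (U'): U=GYWB F=ORYG R=YGOR B=ORWB L=WBOR
After move 5 (R'): R=GRYO U=GWWO F=OYYB D=GRYG B=BRWB
After move 6 (F'): F=YBOY U=GWGY R=RRGO D=BRYG L=WOOW
After move 7 (R'): R=RORG U=GWGB F=YWOY D=BBYY B=GRRB
Query: D face = BBYY

Answer: B B Y Y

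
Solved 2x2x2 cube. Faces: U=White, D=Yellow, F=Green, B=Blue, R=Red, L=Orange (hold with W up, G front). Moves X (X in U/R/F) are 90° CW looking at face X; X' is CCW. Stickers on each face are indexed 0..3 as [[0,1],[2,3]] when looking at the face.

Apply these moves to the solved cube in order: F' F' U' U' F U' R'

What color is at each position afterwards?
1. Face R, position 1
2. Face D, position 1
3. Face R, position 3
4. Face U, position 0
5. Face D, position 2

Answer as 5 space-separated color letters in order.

After move 1 (F'): F=GGGG U=WWRR R=YRYR D=OOYY L=OWOW
After move 2 (F'): F=GGGG U=WWYY R=OROR D=WWYY L=OROR
After move 3 (U'): U=WYWY F=ORGG R=GGOR B=ORBB L=BBOR
After move 4 (U'): U=YYWW F=BBGG R=OROR B=GGBB L=OROR
After move 5 (F): F=GBGB U=YYRR R=WRWR D=OOYY L=OWOW
After move 6 (U'): U=YRYR F=OWGB R=GBWR B=WRBB L=GGOW
After move 7 (R'): R=BRGW U=YBYW F=ORGR D=OWYB B=YROB
Query 1: R[1] = R
Query 2: D[1] = W
Query 3: R[3] = W
Query 4: U[0] = Y
Query 5: D[2] = Y

Answer: R W W Y Y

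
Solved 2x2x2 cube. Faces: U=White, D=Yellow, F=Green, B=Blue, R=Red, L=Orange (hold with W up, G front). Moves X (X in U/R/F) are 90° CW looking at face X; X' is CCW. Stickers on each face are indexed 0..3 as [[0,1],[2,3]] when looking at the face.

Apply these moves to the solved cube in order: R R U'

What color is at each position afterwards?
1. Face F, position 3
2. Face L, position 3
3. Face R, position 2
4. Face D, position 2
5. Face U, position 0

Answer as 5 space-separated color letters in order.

After move 1 (R): R=RRRR U=WGWG F=GYGY D=YBYB B=WBWB
After move 2 (R): R=RRRR U=WYWY F=GBGB D=YWYW B=GBGB
After move 3 (U'): U=YYWW F=OOGB R=GBRR B=RRGB L=GBOO
Query 1: F[3] = B
Query 2: L[3] = O
Query 3: R[2] = R
Query 4: D[2] = Y
Query 5: U[0] = Y

Answer: B O R Y Y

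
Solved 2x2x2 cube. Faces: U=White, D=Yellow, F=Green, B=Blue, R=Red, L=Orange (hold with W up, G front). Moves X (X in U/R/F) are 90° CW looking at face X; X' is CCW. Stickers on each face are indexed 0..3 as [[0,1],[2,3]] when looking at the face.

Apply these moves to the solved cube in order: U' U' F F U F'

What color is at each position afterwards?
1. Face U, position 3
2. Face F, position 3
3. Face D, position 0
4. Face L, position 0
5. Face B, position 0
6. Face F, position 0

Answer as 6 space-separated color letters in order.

After move 1 (U'): U=WWWW F=OOGG R=GGRR B=RRBB L=BBOO
After move 2 (U'): U=WWWW F=BBGG R=OORR B=GGBB L=RROO
After move 3 (F): F=GBGB U=WWOR R=WOWR D=ROYY L=RYOY
After move 4 (F): F=GGBB U=WWYY R=OORR D=WWYY L=RROO
After move 5 (U): U=YWYW F=OOBB R=GGRR B=RRBB L=GGOO
After move 6 (F'): F=OBOB U=YWGR R=WGWR D=GOYY L=GWOY
Query 1: U[3] = R
Query 2: F[3] = B
Query 3: D[0] = G
Query 4: L[0] = G
Query 5: B[0] = R
Query 6: F[0] = O

Answer: R B G G R O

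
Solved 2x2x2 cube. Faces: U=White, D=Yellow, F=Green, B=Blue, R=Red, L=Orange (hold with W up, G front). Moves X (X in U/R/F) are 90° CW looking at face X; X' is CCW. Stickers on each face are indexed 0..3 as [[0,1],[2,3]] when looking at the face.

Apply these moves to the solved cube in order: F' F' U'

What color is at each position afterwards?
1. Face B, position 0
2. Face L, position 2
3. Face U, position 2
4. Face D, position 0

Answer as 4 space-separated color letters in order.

After move 1 (F'): F=GGGG U=WWRR R=YRYR D=OOYY L=OWOW
After move 2 (F'): F=GGGG U=WWYY R=OROR D=WWYY L=OROR
After move 3 (U'): U=WYWY F=ORGG R=GGOR B=ORBB L=BBOR
Query 1: B[0] = O
Query 2: L[2] = O
Query 3: U[2] = W
Query 4: D[0] = W

Answer: O O W W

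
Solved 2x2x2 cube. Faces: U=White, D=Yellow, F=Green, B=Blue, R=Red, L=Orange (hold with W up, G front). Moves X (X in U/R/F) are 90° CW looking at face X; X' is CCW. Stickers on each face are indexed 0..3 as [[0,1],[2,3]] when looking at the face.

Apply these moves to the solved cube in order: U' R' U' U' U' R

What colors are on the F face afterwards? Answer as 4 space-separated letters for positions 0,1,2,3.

Answer: G O G G

Derivation:
After move 1 (U'): U=WWWW F=OOGG R=GGRR B=RRBB L=BBOO
After move 2 (R'): R=GRGR U=WBWR F=OWGW D=YOYG B=YRYB
After move 3 (U'): U=BRWW F=BBGW R=OWGR B=GRYB L=YROO
After move 4 (U'): U=RWBW F=YRGW R=BBGR B=OWYB L=GROO
After move 5 (U'): U=WWRB F=GRGW R=YRGR B=BBYB L=OWOO
After move 6 (R): R=GYRR U=WRRW F=GOGG D=YYYB B=BBWB
Query: F face = GOGG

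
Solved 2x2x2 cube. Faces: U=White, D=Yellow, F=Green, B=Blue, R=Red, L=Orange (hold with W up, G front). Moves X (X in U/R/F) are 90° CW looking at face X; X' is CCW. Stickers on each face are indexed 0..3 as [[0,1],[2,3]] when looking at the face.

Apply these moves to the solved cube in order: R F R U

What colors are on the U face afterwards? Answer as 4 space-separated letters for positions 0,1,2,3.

After move 1 (R): R=RRRR U=WGWG F=GYGY D=YBYB B=WBWB
After move 2 (F): F=GGYY U=WGOO R=WRGR D=RRYB L=OYOB
After move 3 (R): R=GWRR U=WGOY F=GRYB D=RWYW B=OBGB
After move 4 (U): U=OWYG F=GWYB R=OBRR B=OYGB L=GROB
Query: U face = OWYG

Answer: O W Y G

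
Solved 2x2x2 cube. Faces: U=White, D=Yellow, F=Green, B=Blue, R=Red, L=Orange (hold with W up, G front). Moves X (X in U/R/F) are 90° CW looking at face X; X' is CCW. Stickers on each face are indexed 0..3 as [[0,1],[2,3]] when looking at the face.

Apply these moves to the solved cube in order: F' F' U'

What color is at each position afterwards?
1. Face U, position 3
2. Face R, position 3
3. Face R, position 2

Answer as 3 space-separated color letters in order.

After move 1 (F'): F=GGGG U=WWRR R=YRYR D=OOYY L=OWOW
After move 2 (F'): F=GGGG U=WWYY R=OROR D=WWYY L=OROR
After move 3 (U'): U=WYWY F=ORGG R=GGOR B=ORBB L=BBOR
Query 1: U[3] = Y
Query 2: R[3] = R
Query 3: R[2] = O

Answer: Y R O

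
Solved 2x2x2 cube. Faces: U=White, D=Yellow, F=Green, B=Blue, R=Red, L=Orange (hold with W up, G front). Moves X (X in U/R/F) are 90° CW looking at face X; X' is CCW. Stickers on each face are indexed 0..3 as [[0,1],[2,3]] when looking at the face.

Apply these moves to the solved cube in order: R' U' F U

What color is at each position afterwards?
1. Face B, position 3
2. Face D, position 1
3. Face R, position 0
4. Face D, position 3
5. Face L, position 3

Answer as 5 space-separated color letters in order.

Answer: B G R G G

Derivation:
After move 1 (R'): R=RRRR U=WBWB F=GWGW D=YGYG B=YBYB
After move 2 (U'): U=BBWW F=OOGW R=GWRR B=RRYB L=YBOO
After move 3 (F): F=GOWO U=BBOB R=WWWR D=RGYG L=YYOG
After move 4 (U): U=OBBB F=WWWO R=RRWR B=YYYB L=GOOG
Query 1: B[3] = B
Query 2: D[1] = G
Query 3: R[0] = R
Query 4: D[3] = G
Query 5: L[3] = G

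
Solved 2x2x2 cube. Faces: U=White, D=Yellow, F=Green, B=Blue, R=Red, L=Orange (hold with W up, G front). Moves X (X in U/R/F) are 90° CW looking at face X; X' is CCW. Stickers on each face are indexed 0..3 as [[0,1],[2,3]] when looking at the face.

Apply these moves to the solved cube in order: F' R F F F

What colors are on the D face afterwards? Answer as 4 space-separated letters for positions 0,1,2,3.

Answer: W W Y B

Derivation:
After move 1 (F'): F=GGGG U=WWRR R=YRYR D=OOYY L=OWOW
After move 2 (R): R=YYRR U=WGRG F=GOGY D=OBYB B=RBWB
After move 3 (F): F=GGYO U=WGWW R=RYGR D=RYYB L=OOOB
After move 4 (F): F=YGOG U=WGBO R=WYWR D=GRYB L=OROY
After move 5 (F): F=OYGG U=WGYR R=BYOR D=WWYB L=OGOR
Query: D face = WWYB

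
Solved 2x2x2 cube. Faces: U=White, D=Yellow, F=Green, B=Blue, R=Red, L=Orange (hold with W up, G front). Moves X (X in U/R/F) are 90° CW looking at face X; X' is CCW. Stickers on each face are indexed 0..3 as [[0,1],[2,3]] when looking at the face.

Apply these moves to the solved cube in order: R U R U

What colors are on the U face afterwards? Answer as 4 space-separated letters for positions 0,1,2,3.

After move 1 (R): R=RRRR U=WGWG F=GYGY D=YBYB B=WBWB
After move 2 (U): U=WWGG F=RRGY R=WBRR B=OOWB L=GYOO
After move 3 (R): R=RWRB U=WRGY F=RBGB D=YWYO B=GOWB
After move 4 (U): U=GWYR F=RWGB R=GORB B=GYWB L=RBOO
Query: U face = GWYR

Answer: G W Y R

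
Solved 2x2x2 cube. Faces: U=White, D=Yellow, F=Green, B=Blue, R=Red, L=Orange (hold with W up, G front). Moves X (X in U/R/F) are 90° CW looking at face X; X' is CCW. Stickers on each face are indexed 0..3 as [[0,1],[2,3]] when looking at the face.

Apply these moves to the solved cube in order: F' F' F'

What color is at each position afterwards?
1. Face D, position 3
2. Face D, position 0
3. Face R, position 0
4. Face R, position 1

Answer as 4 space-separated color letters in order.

Answer: Y R W R

Derivation:
After move 1 (F'): F=GGGG U=WWRR R=YRYR D=OOYY L=OWOW
After move 2 (F'): F=GGGG U=WWYY R=OROR D=WWYY L=OROR
After move 3 (F'): F=GGGG U=WWOO R=WRWR D=RRYY L=OYOY
Query 1: D[3] = Y
Query 2: D[0] = R
Query 3: R[0] = W
Query 4: R[1] = R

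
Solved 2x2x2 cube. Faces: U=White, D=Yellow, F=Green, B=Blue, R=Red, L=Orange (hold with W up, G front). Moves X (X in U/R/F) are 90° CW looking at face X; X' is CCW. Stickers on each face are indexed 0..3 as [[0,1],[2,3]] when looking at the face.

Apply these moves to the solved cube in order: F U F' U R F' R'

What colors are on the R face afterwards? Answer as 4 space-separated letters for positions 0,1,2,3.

Answer: O Y B G

Derivation:
After move 1 (F): F=GGGG U=WWOO R=WRWR D=RRYY L=OYOY
After move 2 (U): U=OWOW F=WRGG R=BBWR B=OYBB L=GGOY
After move 3 (F'): F=RGWG U=OWBW R=RBRR D=GYYY L=GWOO
After move 4 (U): U=BOWW F=RBWG R=OYRR B=GWBB L=RGOO
After move 5 (R): R=RORY U=BBWG F=RYWY D=GBYG B=WWOB
After move 6 (F'): F=YYRW U=BBRR R=BOGY D=GOYG L=RGOW
After move 7 (R'): R=OYBG U=BORW F=YBRR D=GYYW B=GWOB
Query: R face = OYBG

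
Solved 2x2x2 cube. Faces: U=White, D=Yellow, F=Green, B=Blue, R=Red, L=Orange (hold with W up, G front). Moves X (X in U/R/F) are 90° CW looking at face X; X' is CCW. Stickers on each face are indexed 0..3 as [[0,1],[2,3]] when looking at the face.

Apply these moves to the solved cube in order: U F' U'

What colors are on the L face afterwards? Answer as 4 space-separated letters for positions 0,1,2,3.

Answer: O O O W

Derivation:
After move 1 (U): U=WWWW F=RRGG R=BBRR B=OOBB L=GGOO
After move 2 (F'): F=RGRG U=WWBR R=YBYR D=GOYY L=GWOW
After move 3 (U'): U=WRWB F=GWRG R=RGYR B=YBBB L=OOOW
Query: L face = OOOW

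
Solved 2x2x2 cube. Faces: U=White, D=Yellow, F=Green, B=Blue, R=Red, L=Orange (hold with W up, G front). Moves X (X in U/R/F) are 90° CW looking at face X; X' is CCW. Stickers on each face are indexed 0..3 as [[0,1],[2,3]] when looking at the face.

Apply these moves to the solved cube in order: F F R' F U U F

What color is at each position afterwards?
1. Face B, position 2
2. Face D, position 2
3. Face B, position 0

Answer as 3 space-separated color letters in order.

Answer: W Y G

Derivation:
After move 1 (F): F=GGGG U=WWOO R=WRWR D=RRYY L=OYOY
After move 2 (F): F=GGGG U=WWYY R=OROR D=WWYY L=OROR
After move 3 (R'): R=RROO U=WBYB F=GWGY D=WGYG B=YBWB
After move 4 (F): F=GGYW U=WBRR R=YRBO D=ORYG L=OWOG
After move 5 (U): U=RWRB F=YRYW R=YBBO B=OWWB L=GGOG
After move 6 (U): U=RRBW F=YBYW R=OWBO B=GGWB L=YROG
After move 7 (F): F=YYWB U=RRGR R=BWWO D=BOYG L=YOOR
Query 1: B[2] = W
Query 2: D[2] = Y
Query 3: B[0] = G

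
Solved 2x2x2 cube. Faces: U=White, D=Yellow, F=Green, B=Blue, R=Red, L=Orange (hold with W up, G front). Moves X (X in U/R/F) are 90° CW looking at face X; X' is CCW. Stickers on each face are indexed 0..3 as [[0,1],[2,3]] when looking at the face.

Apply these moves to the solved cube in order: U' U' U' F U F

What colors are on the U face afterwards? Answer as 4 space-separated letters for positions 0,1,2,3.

After move 1 (U'): U=WWWW F=OOGG R=GGRR B=RRBB L=BBOO
After move 2 (U'): U=WWWW F=BBGG R=OORR B=GGBB L=RROO
After move 3 (U'): U=WWWW F=RRGG R=BBRR B=OOBB L=GGOO
After move 4 (F): F=GRGR U=WWOG R=WBWR D=RBYY L=GYOY
After move 5 (U): U=OWGW F=WBGR R=OOWR B=GYBB L=GROY
After move 6 (F): F=GWRB U=OWYR R=GOWR D=WOYY L=GROB
Query: U face = OWYR

Answer: O W Y R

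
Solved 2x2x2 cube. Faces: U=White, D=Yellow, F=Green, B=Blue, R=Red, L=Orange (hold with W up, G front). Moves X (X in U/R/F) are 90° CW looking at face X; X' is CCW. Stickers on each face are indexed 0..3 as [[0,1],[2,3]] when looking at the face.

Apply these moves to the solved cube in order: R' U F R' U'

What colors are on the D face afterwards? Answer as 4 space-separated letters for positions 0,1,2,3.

After move 1 (R'): R=RRRR U=WBWB F=GWGW D=YGYG B=YBYB
After move 2 (U): U=WWBB F=RRGW R=YBRR B=OOYB L=GWOO
After move 3 (F): F=GRWR U=WWOW R=BBBR D=RYYG L=GYOG
After move 4 (R'): R=BRBB U=WYOO F=GWWW D=RRYR B=GOYB
After move 5 (U'): U=YOWO F=GYWW R=GWBB B=BRYB L=GOOG
Query: D face = RRYR

Answer: R R Y R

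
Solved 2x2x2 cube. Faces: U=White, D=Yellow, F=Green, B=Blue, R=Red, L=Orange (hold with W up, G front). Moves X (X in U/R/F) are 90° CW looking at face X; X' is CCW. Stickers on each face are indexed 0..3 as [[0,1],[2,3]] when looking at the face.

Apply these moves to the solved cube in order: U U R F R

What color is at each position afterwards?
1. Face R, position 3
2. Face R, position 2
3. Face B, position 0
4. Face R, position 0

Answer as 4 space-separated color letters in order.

After move 1 (U): U=WWWW F=RRGG R=BBRR B=OOBB L=GGOO
After move 2 (U): U=WWWW F=BBGG R=OORR B=GGBB L=RROO
After move 3 (R): R=RORO U=WBWG F=BYGY D=YBYG B=WGWB
After move 4 (F): F=GBYY U=WBOR R=WOGO D=RRYG L=RYOB
After move 5 (R): R=GWOO U=WBOY F=GRYG D=RWYW B=RGBB
Query 1: R[3] = O
Query 2: R[2] = O
Query 3: B[0] = R
Query 4: R[0] = G

Answer: O O R G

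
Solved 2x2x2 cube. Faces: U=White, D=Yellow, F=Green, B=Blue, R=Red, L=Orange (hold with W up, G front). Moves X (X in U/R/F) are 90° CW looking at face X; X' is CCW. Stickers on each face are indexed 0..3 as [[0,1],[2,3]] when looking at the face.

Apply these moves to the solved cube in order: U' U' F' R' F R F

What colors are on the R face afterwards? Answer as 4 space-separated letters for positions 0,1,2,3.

After move 1 (U'): U=WWWW F=OOGG R=GGRR B=RRBB L=BBOO
After move 2 (U'): U=WWWW F=BBGG R=OORR B=GGBB L=RROO
After move 3 (F'): F=BGBG U=WWOR R=YOYR D=ROYY L=RWOW
After move 4 (R'): R=ORYY U=WBOG F=BWBR D=RGYG B=YGOB
After move 5 (F): F=BBRW U=WBWW R=ORGY D=YOYG L=RROG
After move 6 (R): R=GOYR U=WBWW F=BORG D=YOYY B=WGBB
After move 7 (F): F=RBGO U=WBGR R=WOWR D=YGYY L=RYOO
Query: R face = WOWR

Answer: W O W R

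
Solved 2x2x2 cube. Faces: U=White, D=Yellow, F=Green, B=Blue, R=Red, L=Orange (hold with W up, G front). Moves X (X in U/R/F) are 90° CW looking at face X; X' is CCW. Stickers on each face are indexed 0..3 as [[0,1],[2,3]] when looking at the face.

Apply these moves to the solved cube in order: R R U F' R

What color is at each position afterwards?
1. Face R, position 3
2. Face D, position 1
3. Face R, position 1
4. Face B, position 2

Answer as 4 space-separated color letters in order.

After move 1 (R): R=RRRR U=WGWG F=GYGY D=YBYB B=WBWB
After move 2 (R): R=RRRR U=WYWY F=GBGB D=YWYW B=GBGB
After move 3 (U): U=WWYY F=RRGB R=GBRR B=OOGB L=GBOO
After move 4 (F'): F=RBRG U=WWGR R=WBYR D=BOYW L=GYOY
After move 5 (R): R=YWRB U=WBGG F=RORW D=BGYO B=ROWB
Query 1: R[3] = B
Query 2: D[1] = G
Query 3: R[1] = W
Query 4: B[2] = W

Answer: B G W W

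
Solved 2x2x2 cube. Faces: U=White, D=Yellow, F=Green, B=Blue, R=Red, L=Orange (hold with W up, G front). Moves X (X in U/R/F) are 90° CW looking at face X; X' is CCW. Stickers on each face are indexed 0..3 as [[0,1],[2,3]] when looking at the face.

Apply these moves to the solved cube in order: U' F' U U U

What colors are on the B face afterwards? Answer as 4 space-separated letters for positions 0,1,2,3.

After move 1 (U'): U=WWWW F=OOGG R=GGRR B=RRBB L=BBOO
After move 2 (F'): F=OGOG U=WWGR R=YGYR D=BOYY L=BWOW
After move 3 (U): U=GWRW F=YGOG R=RRYR B=BWBB L=OGOW
After move 4 (U): U=RGWW F=RROG R=BWYR B=OGBB L=YGOW
After move 5 (U): U=WRWG F=BWOG R=OGYR B=YGBB L=RROW
Query: B face = YGBB

Answer: Y G B B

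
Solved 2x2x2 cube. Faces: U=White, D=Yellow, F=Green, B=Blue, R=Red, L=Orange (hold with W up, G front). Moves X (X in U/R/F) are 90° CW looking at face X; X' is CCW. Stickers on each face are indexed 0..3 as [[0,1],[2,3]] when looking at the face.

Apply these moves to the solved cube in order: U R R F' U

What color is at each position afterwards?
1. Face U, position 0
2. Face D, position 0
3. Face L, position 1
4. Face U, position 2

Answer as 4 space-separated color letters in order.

After move 1 (U): U=WWWW F=RRGG R=BBRR B=OOBB L=GGOO
After move 2 (R): R=RBRB U=WRWG F=RYGY D=YBYO B=WOWB
After move 3 (R): R=RRBB U=WYWY F=RBGO D=YWYW B=GORB
After move 4 (F'): F=BORG U=WYRB R=WRYB D=GOYW L=GYOW
After move 5 (U): U=RWBY F=WRRG R=GOYB B=GYRB L=BOOW
Query 1: U[0] = R
Query 2: D[0] = G
Query 3: L[1] = O
Query 4: U[2] = B

Answer: R G O B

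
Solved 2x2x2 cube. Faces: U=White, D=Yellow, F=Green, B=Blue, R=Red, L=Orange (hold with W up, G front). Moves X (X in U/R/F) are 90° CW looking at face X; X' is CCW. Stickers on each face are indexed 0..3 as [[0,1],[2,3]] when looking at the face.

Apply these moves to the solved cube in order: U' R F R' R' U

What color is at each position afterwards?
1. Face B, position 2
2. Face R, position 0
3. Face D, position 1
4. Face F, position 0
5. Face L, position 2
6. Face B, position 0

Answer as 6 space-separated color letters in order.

Answer: O Y O G O B

Derivation:
After move 1 (U'): U=WWWW F=OOGG R=GGRR B=RRBB L=BBOO
After move 2 (R): R=RGRG U=WOWG F=OYGY D=YBYR B=WRWB
After move 3 (F): F=GOYY U=WOOB R=WGGG D=RRYR L=BYOB
After move 4 (R'): R=GGWG U=WWOW F=GOYB D=ROYY B=RRRB
After move 5 (R'): R=GGGW U=WROR F=GWYW D=ROYB B=YROB
After move 6 (U): U=OWRR F=GGYW R=YRGW B=BYOB L=GWOB
Query 1: B[2] = O
Query 2: R[0] = Y
Query 3: D[1] = O
Query 4: F[0] = G
Query 5: L[2] = O
Query 6: B[0] = B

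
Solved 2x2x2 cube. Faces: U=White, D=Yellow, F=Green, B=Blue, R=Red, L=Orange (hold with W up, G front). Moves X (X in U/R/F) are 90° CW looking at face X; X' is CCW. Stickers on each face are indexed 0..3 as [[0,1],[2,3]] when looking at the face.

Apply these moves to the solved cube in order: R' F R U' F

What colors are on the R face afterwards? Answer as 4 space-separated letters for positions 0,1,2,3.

After move 1 (R'): R=RRRR U=WBWB F=GWGW D=YGYG B=YBYB
After move 2 (F): F=GGWW U=WBOO R=WRBR D=RRYG L=OYOG
After move 3 (R): R=BWRR U=WGOW F=GRWG D=RYYY B=OBBB
After move 4 (U'): U=GWWO F=OYWG R=GRRR B=BWBB L=OBOG
After move 5 (F): F=WOGY U=GWGB R=WROR D=RGYY L=OROY
Query: R face = WROR

Answer: W R O R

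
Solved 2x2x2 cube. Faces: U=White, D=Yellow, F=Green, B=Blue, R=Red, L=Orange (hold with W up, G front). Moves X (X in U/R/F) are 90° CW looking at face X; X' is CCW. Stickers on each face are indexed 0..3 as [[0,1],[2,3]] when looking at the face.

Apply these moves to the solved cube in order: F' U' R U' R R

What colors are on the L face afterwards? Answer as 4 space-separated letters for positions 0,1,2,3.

Answer: R R O W

Derivation:
After move 1 (F'): F=GGGG U=WWRR R=YRYR D=OOYY L=OWOW
After move 2 (U'): U=WRWR F=OWGG R=GGYR B=YRBB L=BBOW
After move 3 (R): R=YGRG U=WWWG F=OOGY D=OBYY B=RRRB
After move 4 (U'): U=WGWW F=BBGY R=OORG B=YGRB L=RROW
After move 5 (R): R=ROGO U=WBWY F=BBGY D=ORYY B=WGGB
After move 6 (R): R=GROO U=WBWY F=BRGY D=OGYW B=YGBB
Query: L face = RROW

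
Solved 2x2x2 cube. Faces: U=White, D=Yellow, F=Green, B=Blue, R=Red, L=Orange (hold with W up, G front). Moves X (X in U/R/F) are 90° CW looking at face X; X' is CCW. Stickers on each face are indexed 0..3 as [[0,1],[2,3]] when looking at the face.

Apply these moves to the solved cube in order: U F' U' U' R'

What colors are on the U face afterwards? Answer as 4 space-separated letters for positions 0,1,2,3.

After move 1 (U): U=WWWW F=RRGG R=BBRR B=OOBB L=GGOO
After move 2 (F'): F=RGRG U=WWBR R=YBYR D=GOYY L=GWOW
After move 3 (U'): U=WRWB F=GWRG R=RGYR B=YBBB L=OOOW
After move 4 (U'): U=RBWW F=OORG R=GWYR B=RGBB L=YBOW
After move 5 (R'): R=WRGY U=RBWR F=OBRW D=GOYG B=YGOB
Query: U face = RBWR

Answer: R B W R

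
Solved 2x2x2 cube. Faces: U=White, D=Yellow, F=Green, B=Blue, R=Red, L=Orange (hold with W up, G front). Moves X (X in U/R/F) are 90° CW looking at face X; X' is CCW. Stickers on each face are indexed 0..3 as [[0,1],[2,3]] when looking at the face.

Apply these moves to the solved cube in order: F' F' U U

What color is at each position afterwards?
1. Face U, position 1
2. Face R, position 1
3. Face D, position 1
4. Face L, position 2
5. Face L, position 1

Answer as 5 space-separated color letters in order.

After move 1 (F'): F=GGGG U=WWRR R=YRYR D=OOYY L=OWOW
After move 2 (F'): F=GGGG U=WWYY R=OROR D=WWYY L=OROR
After move 3 (U): U=YWYW F=ORGG R=BBOR B=ORBB L=GGOR
After move 4 (U): U=YYWW F=BBGG R=OROR B=GGBB L=OROR
Query 1: U[1] = Y
Query 2: R[1] = R
Query 3: D[1] = W
Query 4: L[2] = O
Query 5: L[1] = R

Answer: Y R W O R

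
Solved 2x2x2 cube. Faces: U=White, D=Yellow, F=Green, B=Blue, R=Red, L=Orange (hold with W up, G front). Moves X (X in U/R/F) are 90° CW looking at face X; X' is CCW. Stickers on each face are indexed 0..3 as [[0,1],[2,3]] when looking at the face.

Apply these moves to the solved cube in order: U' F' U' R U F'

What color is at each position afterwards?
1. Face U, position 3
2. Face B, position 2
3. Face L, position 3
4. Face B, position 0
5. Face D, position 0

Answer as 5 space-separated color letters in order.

Answer: R R G R O

Derivation:
After move 1 (U'): U=WWWW F=OOGG R=GGRR B=RRBB L=BBOO
After move 2 (F'): F=OGOG U=WWGR R=YGYR D=BOYY L=BWOW
After move 3 (U'): U=WRWG F=BWOG R=OGYR B=YGBB L=RROW
After move 4 (R): R=YORG U=WWWG F=BOOY D=BBYY B=GGRB
After move 5 (U): U=WWGW F=YOOY R=GGRG B=RRRB L=BOOW
After move 6 (F'): F=OYYO U=WWGR R=BGBG D=OWYY L=BWOG
Query 1: U[3] = R
Query 2: B[2] = R
Query 3: L[3] = G
Query 4: B[0] = R
Query 5: D[0] = O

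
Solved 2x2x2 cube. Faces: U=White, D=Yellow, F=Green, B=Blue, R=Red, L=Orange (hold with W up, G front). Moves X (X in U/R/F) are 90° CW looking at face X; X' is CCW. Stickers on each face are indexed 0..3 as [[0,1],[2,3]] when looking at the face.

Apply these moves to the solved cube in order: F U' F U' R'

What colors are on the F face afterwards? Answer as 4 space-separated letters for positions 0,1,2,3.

Answer: B B G Y

Derivation:
After move 1 (F): F=GGGG U=WWOO R=WRWR D=RRYY L=OYOY
After move 2 (U'): U=WOWO F=OYGG R=GGWR B=WRBB L=BBOY
After move 3 (F): F=GOGY U=WOYB R=WGOR D=WGYY L=BROR
After move 4 (U'): U=OBWY F=BRGY R=GOOR B=WGBB L=WROR
After move 5 (R'): R=ORGO U=OBWW F=BBGY D=WRYY B=YGGB
Query: F face = BBGY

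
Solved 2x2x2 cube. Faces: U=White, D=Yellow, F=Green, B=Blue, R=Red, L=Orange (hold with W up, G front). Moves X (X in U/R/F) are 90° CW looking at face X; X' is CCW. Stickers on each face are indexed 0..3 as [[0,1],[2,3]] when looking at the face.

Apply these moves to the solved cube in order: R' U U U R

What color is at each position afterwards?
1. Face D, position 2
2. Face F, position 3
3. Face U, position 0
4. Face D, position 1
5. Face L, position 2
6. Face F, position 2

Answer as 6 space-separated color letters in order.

Answer: Y G B Y O G

Derivation:
After move 1 (R'): R=RRRR U=WBWB F=GWGW D=YGYG B=YBYB
After move 2 (U): U=WWBB F=RRGW R=YBRR B=OOYB L=GWOO
After move 3 (U): U=BWBW F=YBGW R=OORR B=GWYB L=RROO
After move 4 (U): U=BBWW F=OOGW R=GWRR B=RRYB L=YBOO
After move 5 (R): R=RGRW U=BOWW F=OGGG D=YYYR B=WRBB
Query 1: D[2] = Y
Query 2: F[3] = G
Query 3: U[0] = B
Query 4: D[1] = Y
Query 5: L[2] = O
Query 6: F[2] = G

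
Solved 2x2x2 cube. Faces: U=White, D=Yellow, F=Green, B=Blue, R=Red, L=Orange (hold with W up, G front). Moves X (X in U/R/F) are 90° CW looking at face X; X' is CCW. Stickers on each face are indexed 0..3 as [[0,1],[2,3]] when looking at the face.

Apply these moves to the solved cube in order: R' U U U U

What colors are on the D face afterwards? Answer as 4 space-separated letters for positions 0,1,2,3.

Answer: Y G Y G

Derivation:
After move 1 (R'): R=RRRR U=WBWB F=GWGW D=YGYG B=YBYB
After move 2 (U): U=WWBB F=RRGW R=YBRR B=OOYB L=GWOO
After move 3 (U): U=BWBW F=YBGW R=OORR B=GWYB L=RROO
After move 4 (U): U=BBWW F=OOGW R=GWRR B=RRYB L=YBOO
After move 5 (U): U=WBWB F=GWGW R=RRRR B=YBYB L=OOOO
Query: D face = YGYG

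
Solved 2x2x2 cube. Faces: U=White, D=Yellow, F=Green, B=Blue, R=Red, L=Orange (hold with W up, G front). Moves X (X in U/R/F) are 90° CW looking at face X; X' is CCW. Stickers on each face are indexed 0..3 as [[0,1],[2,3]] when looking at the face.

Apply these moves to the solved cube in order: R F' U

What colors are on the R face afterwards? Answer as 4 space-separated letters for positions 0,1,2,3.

After move 1 (R): R=RRRR U=WGWG F=GYGY D=YBYB B=WBWB
After move 2 (F'): F=YYGG U=WGRR R=BRYR D=OOYB L=OGOW
After move 3 (U): U=RWRG F=BRGG R=WBYR B=OGWB L=YYOW
Query: R face = WBYR

Answer: W B Y R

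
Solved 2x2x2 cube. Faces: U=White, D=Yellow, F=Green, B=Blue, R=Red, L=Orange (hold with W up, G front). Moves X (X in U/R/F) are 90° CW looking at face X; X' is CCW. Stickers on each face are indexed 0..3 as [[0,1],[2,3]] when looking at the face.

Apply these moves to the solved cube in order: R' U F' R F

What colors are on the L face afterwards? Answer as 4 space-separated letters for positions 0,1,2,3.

Answer: G W O Y

Derivation:
After move 1 (R'): R=RRRR U=WBWB F=GWGW D=YGYG B=YBYB
After move 2 (U): U=WWBB F=RRGW R=YBRR B=OOYB L=GWOO
After move 3 (F'): F=RWRG U=WWYR R=GBYR D=WOYG L=GBOB
After move 4 (R): R=YGRB U=WWYG F=RORG D=WYYO B=ROWB
After move 5 (F): F=RRGO U=WWBB R=YGGB D=RYYO L=GWOY
Query: L face = GWOY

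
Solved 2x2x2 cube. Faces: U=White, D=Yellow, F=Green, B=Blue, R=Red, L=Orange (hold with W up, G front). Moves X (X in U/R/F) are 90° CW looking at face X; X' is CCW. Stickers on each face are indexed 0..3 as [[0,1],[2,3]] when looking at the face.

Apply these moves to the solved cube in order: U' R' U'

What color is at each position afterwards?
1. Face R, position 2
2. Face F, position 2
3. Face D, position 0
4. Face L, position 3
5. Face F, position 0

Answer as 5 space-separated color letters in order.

Answer: G G Y O B

Derivation:
After move 1 (U'): U=WWWW F=OOGG R=GGRR B=RRBB L=BBOO
After move 2 (R'): R=GRGR U=WBWR F=OWGW D=YOYG B=YRYB
After move 3 (U'): U=BRWW F=BBGW R=OWGR B=GRYB L=YROO
Query 1: R[2] = G
Query 2: F[2] = G
Query 3: D[0] = Y
Query 4: L[3] = O
Query 5: F[0] = B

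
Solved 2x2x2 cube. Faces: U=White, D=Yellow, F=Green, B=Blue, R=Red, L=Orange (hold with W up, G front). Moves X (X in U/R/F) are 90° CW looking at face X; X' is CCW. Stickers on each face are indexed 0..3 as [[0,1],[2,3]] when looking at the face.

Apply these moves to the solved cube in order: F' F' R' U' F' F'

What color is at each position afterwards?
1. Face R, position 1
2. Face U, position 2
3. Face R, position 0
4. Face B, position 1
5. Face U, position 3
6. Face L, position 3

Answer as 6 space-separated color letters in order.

After move 1 (F'): F=GGGG U=WWRR R=YRYR D=OOYY L=OWOW
After move 2 (F'): F=GGGG U=WWYY R=OROR D=WWYY L=OROR
After move 3 (R'): R=RROO U=WBYB F=GWGY D=WGYG B=YBWB
After move 4 (U'): U=BBWY F=ORGY R=GWOO B=RRWB L=YBOR
After move 5 (F'): F=RYOG U=BBGO R=GWWO D=BRYG L=YYOW
After move 6 (F'): F=YGRO U=BBGW R=RWBO D=YWYG L=YOOG
Query 1: R[1] = W
Query 2: U[2] = G
Query 3: R[0] = R
Query 4: B[1] = R
Query 5: U[3] = W
Query 6: L[3] = G

Answer: W G R R W G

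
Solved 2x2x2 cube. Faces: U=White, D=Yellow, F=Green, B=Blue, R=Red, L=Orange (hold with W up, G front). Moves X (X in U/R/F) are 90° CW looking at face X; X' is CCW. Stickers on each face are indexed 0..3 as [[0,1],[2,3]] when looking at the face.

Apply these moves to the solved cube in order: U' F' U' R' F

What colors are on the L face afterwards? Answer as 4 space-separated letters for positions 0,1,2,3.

Answer: R B O W

Derivation:
After move 1 (U'): U=WWWW F=OOGG R=GGRR B=RRBB L=BBOO
After move 2 (F'): F=OGOG U=WWGR R=YGYR D=BOYY L=BWOW
After move 3 (U'): U=WRWG F=BWOG R=OGYR B=YGBB L=RROW
After move 4 (R'): R=GROY U=WBWY F=BROG D=BWYG B=YGOB
After move 5 (F): F=OBGR U=WBWR R=WRYY D=OGYG L=RBOW
Query: L face = RBOW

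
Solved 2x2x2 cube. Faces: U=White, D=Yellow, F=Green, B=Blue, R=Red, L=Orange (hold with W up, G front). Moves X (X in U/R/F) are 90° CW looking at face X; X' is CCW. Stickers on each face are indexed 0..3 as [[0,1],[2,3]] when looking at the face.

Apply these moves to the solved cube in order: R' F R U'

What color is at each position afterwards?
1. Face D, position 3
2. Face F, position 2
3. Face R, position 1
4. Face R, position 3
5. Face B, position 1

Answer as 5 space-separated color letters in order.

After move 1 (R'): R=RRRR U=WBWB F=GWGW D=YGYG B=YBYB
After move 2 (F): F=GGWW U=WBOO R=WRBR D=RRYG L=OYOG
After move 3 (R): R=BWRR U=WGOW F=GRWG D=RYYY B=OBBB
After move 4 (U'): U=GWWO F=OYWG R=GRRR B=BWBB L=OBOG
Query 1: D[3] = Y
Query 2: F[2] = W
Query 3: R[1] = R
Query 4: R[3] = R
Query 5: B[1] = W

Answer: Y W R R W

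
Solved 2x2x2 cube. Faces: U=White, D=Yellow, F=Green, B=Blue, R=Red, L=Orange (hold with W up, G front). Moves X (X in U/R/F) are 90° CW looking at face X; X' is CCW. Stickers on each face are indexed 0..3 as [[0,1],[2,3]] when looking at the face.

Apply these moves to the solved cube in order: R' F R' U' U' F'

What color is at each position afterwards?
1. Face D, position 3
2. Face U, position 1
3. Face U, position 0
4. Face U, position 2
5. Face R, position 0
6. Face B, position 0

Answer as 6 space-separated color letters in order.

Answer: W O Y O G G

Derivation:
After move 1 (R'): R=RRRR U=WBWB F=GWGW D=YGYG B=YBYB
After move 2 (F): F=GGWW U=WBOO R=WRBR D=RRYG L=OYOG
After move 3 (R'): R=RRWB U=WYOY F=GBWO D=RGYW B=GBRB
After move 4 (U'): U=YYWO F=OYWO R=GBWB B=RRRB L=GBOG
After move 5 (U'): U=YOYW F=GBWO R=OYWB B=GBRB L=RROG
After move 6 (F'): F=BOGW U=YOOW R=GYRB D=RGYW L=RWOY
Query 1: D[3] = W
Query 2: U[1] = O
Query 3: U[0] = Y
Query 4: U[2] = O
Query 5: R[0] = G
Query 6: B[0] = G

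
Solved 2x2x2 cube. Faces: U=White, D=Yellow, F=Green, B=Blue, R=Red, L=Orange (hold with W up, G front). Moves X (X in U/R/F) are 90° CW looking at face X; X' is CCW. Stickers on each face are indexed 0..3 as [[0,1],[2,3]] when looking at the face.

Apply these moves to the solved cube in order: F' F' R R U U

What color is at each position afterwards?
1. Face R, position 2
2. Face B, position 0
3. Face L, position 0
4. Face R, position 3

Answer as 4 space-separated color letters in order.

Answer: R G R O

Derivation:
After move 1 (F'): F=GGGG U=WWRR R=YRYR D=OOYY L=OWOW
After move 2 (F'): F=GGGG U=WWYY R=OROR D=WWYY L=OROR
After move 3 (R): R=OORR U=WGYG F=GWGY D=WBYB B=YBWB
After move 4 (R): R=RORO U=WWYY F=GBGB D=WWYY B=GBGB
After move 5 (U): U=YWYW F=ROGB R=GBRO B=ORGB L=GBOR
After move 6 (U): U=YYWW F=GBGB R=ORRO B=GBGB L=ROOR
Query 1: R[2] = R
Query 2: B[0] = G
Query 3: L[0] = R
Query 4: R[3] = O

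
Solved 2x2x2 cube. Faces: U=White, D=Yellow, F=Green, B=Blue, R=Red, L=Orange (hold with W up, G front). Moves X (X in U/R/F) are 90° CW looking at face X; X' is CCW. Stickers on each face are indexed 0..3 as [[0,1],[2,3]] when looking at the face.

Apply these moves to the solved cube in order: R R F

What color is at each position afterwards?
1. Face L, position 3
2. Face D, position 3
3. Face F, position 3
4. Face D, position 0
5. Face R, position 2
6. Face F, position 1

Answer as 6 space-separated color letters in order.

Answer: W W B R Y G

Derivation:
After move 1 (R): R=RRRR U=WGWG F=GYGY D=YBYB B=WBWB
After move 2 (R): R=RRRR U=WYWY F=GBGB D=YWYW B=GBGB
After move 3 (F): F=GGBB U=WYOO R=WRYR D=RRYW L=OYOW
Query 1: L[3] = W
Query 2: D[3] = W
Query 3: F[3] = B
Query 4: D[0] = R
Query 5: R[2] = Y
Query 6: F[1] = G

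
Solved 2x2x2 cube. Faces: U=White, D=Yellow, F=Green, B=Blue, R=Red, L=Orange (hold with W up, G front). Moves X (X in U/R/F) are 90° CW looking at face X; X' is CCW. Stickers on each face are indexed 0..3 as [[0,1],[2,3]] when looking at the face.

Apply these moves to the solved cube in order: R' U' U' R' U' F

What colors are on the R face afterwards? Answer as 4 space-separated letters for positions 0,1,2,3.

After move 1 (R'): R=RRRR U=WBWB F=GWGW D=YGYG B=YBYB
After move 2 (U'): U=BBWW F=OOGW R=GWRR B=RRYB L=YBOO
After move 3 (U'): U=BWBW F=YBGW R=OORR B=GWYB L=RROO
After move 4 (R'): R=OROR U=BYBG F=YWGW D=YBYW B=GWGB
After move 5 (U'): U=YGBB F=RRGW R=YWOR B=ORGB L=GWOO
After move 6 (F): F=GRWR U=YGOW R=BWBR D=OYYW L=GYOB
Query: R face = BWBR

Answer: B W B R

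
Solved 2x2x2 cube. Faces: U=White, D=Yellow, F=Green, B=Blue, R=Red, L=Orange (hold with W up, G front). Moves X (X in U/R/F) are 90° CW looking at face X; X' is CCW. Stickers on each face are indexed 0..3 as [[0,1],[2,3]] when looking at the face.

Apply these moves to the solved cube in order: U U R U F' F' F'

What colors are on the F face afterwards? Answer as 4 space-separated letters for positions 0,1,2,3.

After move 1 (U): U=WWWW F=RRGG R=BBRR B=OOBB L=GGOO
After move 2 (U): U=WWWW F=BBGG R=OORR B=GGBB L=RROO
After move 3 (R): R=RORO U=WBWG F=BYGY D=YBYG B=WGWB
After move 4 (U): U=WWGB F=ROGY R=WGRO B=RRWB L=BYOO
After move 5 (F'): F=OYRG U=WWWR R=BGYO D=YOYG L=BBOG
After move 6 (F'): F=YGOR U=WWBY R=OGYO D=BGYG L=BROW
After move 7 (F'): F=GRYO U=WWOY R=GGBO D=RWYG L=BYOB
Query: F face = GRYO

Answer: G R Y O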